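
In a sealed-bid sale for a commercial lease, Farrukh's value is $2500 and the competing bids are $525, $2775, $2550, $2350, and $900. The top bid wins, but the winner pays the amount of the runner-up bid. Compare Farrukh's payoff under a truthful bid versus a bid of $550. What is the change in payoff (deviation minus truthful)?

Change in payoff: $0.

The highest competing bid is $2775.
Bidding truthfully at $2500: the top bid is $2775 (a rival), so Farrukh loses. Payoff = $0.
Bidding $550: the top bid is $2775 (a rival), so Farrukh loses. Payoff = $0.
Change = $0 − $0 = $0.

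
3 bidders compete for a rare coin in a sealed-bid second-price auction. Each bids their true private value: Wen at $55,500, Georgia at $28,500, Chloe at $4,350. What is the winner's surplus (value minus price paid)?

$27,000

Ordered from highest: Wen $55,500, then Georgia $28,500, then Chloe $4,350.
Wen wins with the top bid and pays the second-highest, $28,500.
Surplus = $55,500 − $28,500 = $27,000.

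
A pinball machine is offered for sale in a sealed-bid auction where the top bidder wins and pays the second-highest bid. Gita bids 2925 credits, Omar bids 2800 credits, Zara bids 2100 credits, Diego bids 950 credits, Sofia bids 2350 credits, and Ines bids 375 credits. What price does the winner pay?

Price paid: 2800 credits.

Sorted high to low: Gita 2925 credits > Omar 2800 credits > Sofia 2350 credits > Zara 2100 credits > Diego 950 credits > Ines 375 credits.
Gita is the highest bidder, so Gita wins.
Under the second-price rule, the price is the second-highest bid: 2800 credits.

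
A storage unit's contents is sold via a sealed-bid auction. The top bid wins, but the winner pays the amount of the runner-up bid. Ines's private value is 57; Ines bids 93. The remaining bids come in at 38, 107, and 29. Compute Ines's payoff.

Highest competing bid: 107.
Ines's bid 93 is not the highest, so Ines loses, pays nothing, and earns zero payoff.

Ines's payoff: 0.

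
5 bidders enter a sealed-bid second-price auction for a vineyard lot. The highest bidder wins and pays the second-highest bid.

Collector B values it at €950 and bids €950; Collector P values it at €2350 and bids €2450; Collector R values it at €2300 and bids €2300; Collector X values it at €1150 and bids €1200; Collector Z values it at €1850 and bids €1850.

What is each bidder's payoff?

Payoffs: Collector B €0, Collector P €50, Collector R €0, Collector X €0, Collector Z €0.

Bids in descending order: Collector P €2450 > Collector R €2300 > Collector Z €1850 > Collector X €1200 > Collector B €950.
Collector P has the top bid and wins; the price is the second-highest bid, €2300.
Collector P's payoff = €2350 − €2300 = €50. All other bidders lose, so their payoff is 0.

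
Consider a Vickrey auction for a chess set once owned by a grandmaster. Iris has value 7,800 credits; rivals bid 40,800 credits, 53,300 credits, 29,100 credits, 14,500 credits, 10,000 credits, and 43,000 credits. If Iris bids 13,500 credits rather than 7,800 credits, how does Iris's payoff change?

The highest competing bid is 53,300 credits.
Bidding truthfully at 7,800 credits: the top bid is 53,300 credits (a rival), so Iris loses. Payoff = 0 credits.
Bidding 13,500 credits: the top bid is 53,300 credits (a rival), so Iris loses. Payoff = 0 credits.
Change = 0 credits − 0 credits = 0 credits.
The bid only affects whether you win, not the price — here both bids land on the same side of the top rival bid, so the deviation is payoff-neutral.

0 credits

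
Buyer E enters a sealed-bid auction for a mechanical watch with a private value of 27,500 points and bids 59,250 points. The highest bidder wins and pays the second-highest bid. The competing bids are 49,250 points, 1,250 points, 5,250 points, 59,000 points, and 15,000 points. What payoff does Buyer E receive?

Payoff = -31,500 points.

Highest competing bid: 59,000 points.
Buyer E's bid 59,250 points is the highest overall, so Buyer E wins and pays the second-highest bid, 59,000 points.
Payoff = value − price = 27,500 points − 59,000 points = -31,500 points.
Overbidding won the item at a price above value — truthful bidding would have avoided this loss.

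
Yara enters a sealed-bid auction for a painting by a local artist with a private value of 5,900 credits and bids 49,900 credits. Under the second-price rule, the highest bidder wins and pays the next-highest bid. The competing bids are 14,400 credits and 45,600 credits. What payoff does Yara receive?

-39,700 credits

Highest competing bid: 45,600 credits.
Yara's bid 49,900 credits is the highest overall, so Yara wins and pays the second-highest bid, 45,600 credits.
Payoff = value − price = 5,900 credits − 45,600 credits = -39,700 credits.
Overbidding won the item at a price above value — truthful bidding would have avoided this loss.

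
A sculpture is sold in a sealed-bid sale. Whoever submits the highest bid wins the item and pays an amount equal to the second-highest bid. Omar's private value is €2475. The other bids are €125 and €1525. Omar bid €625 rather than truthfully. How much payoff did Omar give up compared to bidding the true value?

The highest competing bid is €1525.
Bidding truthfully at €2475: Omar has the top bid, wins, and pays the second-highest bid €1525. Payoff = €2475 − €1525 = €950.
Bidding €625: the top bid is €1525 (a rival), so Omar loses. Payoff = €0.
Regret = truthful payoff − actual payoff = €950 − €0 = €950.
Deviating from a truthful bid can only lose payoff in a second-price auction — never gain.

€950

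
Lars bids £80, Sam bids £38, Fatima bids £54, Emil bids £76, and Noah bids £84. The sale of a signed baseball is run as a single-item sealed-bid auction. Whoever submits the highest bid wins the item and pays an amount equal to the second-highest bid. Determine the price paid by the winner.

The winner pays £80.

Sorted high to low: Noah £84, then Lars £80, then Emil £76, then Fatima £54, then Sam £38.
Noah has the highest bid, so Noah wins.
The second-highest bid is £80, so that is what Noah pays.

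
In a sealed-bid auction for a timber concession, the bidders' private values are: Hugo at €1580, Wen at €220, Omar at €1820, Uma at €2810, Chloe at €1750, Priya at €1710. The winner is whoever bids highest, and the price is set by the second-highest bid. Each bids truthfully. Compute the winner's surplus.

Surplus = €990.

Bids in descending order: Uma €2810; Omar €1820; Chloe €1750; Priya €1710; Hugo €1580; Wen €220.
Uma wins with the top bid and pays the second-highest, €1820.
Surplus = €2810 − €1820 = €990.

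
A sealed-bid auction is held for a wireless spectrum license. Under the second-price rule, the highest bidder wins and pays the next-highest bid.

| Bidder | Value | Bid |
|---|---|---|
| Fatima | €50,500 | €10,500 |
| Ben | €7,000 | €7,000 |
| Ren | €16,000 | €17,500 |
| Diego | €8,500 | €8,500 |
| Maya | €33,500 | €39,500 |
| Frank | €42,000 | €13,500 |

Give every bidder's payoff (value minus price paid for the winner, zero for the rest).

Ordered from highest: Maya €39,500 > Ren €17,500 > Frank €13,500 > Fatima €10,500 > Diego €8,500 > Ben €7,000.
Maya has the top bid and wins; the price is the second-highest bid, €17,500.
Maya's payoff = €33,500 − €17,500 = €16,000. All other bidders lose, so their payoff is 0.

Payoffs: Fatima €0, Ben €0, Ren €0, Diego €0, Maya €16,000, Frank €0.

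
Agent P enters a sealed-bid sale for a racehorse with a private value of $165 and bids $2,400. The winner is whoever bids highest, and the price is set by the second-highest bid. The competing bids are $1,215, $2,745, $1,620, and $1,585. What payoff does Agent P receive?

$0

Highest competing bid: $2,745.
Agent P's bid $2,400 is not the highest, so Agent P loses, pays nothing, and earns zero payoff.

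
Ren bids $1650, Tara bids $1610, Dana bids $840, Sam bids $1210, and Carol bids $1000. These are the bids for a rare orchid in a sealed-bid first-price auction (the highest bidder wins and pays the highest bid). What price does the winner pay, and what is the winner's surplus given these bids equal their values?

Ranking the bids: Ren $1650; Tara $1610; Sam $1210; Carol $1000; Dana $840.
Ren is the highest bidder, so Ren wins.
Under the first-price rule, the price is the highest bid: $1650.
Surplus = $1650 − $1650 = $0.

The winner pays $1650 for a surplus of $0.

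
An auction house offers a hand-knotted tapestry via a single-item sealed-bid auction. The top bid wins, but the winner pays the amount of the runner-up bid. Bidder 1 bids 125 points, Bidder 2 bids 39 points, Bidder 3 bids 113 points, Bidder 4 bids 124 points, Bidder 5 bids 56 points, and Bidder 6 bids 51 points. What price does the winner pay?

Ranking the bids: Bidder 1 125 points > Bidder 4 124 points > Bidder 3 113 points > Bidder 5 56 points > Bidder 6 51 points > Bidder 2 39 points.
Bidder 1 has the highest bid, so Bidder 1 wins.
The second-highest bid is 124 points, so that is what Bidder 1 pays.

Price paid: 124 points.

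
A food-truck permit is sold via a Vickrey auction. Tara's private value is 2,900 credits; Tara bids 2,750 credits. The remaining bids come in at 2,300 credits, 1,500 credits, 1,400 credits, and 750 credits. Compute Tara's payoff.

Highest competing bid: 2,300 credits.
Tara's bid 2,750 credits is the highest overall, so Tara wins and pays the second-highest bid, 2,300 credits.
Payoff = value − price = 2,900 credits − 2,300 credits = 600 credits.

600 credits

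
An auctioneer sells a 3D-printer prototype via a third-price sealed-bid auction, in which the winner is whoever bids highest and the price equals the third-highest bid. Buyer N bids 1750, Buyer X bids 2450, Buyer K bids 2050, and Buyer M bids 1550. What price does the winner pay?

Ranking the bids: Buyer X 2450, then Buyer K 2050, then Buyer N 1750, then Buyer M 1550.
Buyer X is the highest bidder, so Buyer X wins.
Under the third-price rule, the price is the third-highest bid: 1750.

1750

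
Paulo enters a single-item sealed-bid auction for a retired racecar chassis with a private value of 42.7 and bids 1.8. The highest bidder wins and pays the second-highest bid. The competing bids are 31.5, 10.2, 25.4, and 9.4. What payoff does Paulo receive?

Paulo's payoff: 0.0.

Highest competing bid: 31.5.
Paulo's bid 1.8 is not the highest, so Paulo loses, pays nothing, and earns zero payoff.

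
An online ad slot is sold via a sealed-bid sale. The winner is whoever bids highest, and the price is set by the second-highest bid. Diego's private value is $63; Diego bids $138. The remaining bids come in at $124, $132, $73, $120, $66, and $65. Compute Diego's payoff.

Payoff = -$69.

Highest competing bid: $132.
Diego's bid $138 is the highest overall, so Diego wins and pays the second-highest bid, $132.
Payoff = value − price = $63 − $132 = -$69.
Overbidding won the item at a price above value — truthful bidding would have avoided this loss.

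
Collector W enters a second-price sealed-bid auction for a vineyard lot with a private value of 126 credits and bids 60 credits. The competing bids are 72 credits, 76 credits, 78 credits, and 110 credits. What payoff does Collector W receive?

Collector W's payoff: 0 credits.

Highest competing bid: 110 credits.
Collector W's bid 60 credits is not the highest, so Collector W loses, pays nothing, and earns zero payoff.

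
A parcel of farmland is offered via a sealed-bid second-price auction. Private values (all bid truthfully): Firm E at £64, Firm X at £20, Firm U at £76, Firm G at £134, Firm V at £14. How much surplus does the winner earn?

£58

Sorted high to low: Firm G £134; Firm U £76; Firm E £64; Firm X £20; Firm V £14.
Firm G wins with the top bid and pays the second-highest, £76.
Surplus = £134 − £76 = £58.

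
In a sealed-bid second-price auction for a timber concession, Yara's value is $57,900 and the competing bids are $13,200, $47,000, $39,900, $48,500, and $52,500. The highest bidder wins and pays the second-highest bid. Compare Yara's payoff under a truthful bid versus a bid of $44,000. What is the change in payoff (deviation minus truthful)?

Payoff change: -$5,400.

The highest competing bid is $52,500.
Bidding truthfully at $57,900: Yara has the top bid, wins, and pays the second-highest bid $52,500. Payoff = $57,900 − $52,500 = $5,400.
Bidding $44,000: the top bid is $52,500 (a rival), so Yara loses. Payoff = $0.
Change = $0 − $5,400 = -$5,400.
Deviating from a truthful bid can only lose payoff in a second-price auction — never gain.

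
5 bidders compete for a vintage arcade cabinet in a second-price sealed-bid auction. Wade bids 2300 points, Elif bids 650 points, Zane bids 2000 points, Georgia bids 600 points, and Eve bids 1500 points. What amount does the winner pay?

2000 points

Ordered from highest: Wade 2300 points; Zane 2000 points; Eve 1500 points; Elif 650 points; Georgia 600 points.
Wade has the highest bid, so Wade wins.
The second-highest bid is 2000 points, so that is what Wade pays.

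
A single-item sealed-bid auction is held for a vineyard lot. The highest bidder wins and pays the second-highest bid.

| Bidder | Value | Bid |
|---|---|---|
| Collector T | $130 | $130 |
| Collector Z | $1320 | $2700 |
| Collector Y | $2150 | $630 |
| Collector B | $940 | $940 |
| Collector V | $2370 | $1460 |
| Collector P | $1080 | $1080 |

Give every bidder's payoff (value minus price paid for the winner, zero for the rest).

Ordered from highest: Collector Z $2700 > Collector V $1460 > Collector P $1080 > Collector B $940 > Collector Y $630 > Collector T $130.
Collector Z has the top bid and wins; the price is the second-highest bid, $1460.
Collector Z's payoff = $1320 − $1460 = -$140. All other bidders lose, so their payoff is 0.

Collector T $0, Collector Z -$140, Collector Y $0, Collector B $0, Collector V $0, Collector P $0.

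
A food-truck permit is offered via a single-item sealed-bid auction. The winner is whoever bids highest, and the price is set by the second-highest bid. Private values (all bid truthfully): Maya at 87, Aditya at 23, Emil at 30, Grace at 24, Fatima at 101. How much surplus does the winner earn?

Surplus = 14.

Ranking the bids: Fatima 101, then Maya 87, then Emil 30, then Grace 24, then Aditya 23.
Fatima wins with the top bid and pays the second-highest, 87.
Surplus = 101 − 87 = 14.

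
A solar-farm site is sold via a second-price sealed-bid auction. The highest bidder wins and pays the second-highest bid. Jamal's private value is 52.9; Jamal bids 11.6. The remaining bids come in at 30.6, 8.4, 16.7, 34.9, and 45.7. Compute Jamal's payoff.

Payoff = 0.0.

Highest competing bid: 45.7.
Jamal's bid 11.6 is not the highest, so Jamal loses, pays nothing, and earns zero payoff.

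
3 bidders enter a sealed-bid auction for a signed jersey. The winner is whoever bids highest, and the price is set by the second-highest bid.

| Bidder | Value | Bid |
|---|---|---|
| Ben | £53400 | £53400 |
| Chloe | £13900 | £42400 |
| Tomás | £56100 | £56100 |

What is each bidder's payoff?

Ben £0, Chloe £0, Tomás £2700.

Sorted high to low: Tomás £56100 > Ben £53400 > Chloe £42400.
Tomás has the top bid and wins; the price is the second-highest bid, £53400.
Tomás's payoff = £56100 − £53400 = £2700. All other bidders lose, so their payoff is 0.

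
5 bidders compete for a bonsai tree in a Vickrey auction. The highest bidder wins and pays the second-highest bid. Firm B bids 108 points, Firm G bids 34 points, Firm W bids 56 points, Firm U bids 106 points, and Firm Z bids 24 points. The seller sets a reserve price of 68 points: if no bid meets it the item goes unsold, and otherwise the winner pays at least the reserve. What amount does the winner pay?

Sorted high to low: Firm B 108 points, then Firm U 106 points, then Firm W 56 points, then Firm G 34 points, then Firm Z 24 points.
Firm B has the highest bid, so Firm B wins.
The second-highest bid is 106 points, which exceeds the reserve, so that sets the price.

Price paid: 106 points.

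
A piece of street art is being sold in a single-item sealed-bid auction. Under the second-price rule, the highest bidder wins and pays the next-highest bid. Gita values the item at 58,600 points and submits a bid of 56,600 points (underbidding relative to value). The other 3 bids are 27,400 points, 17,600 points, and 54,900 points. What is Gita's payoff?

Highest competing bid: 54,900 points.
Gita's bid 56,600 points is the highest overall, so Gita wins and pays the second-highest bid, 54,900 points.
Payoff = value − price = 58,600 points − 54,900 points = 3,700 points.

3,700 points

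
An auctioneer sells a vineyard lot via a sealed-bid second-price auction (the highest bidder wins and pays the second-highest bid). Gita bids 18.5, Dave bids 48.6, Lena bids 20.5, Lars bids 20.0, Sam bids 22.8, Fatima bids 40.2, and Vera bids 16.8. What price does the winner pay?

Ordered from highest: Dave 48.6, then Fatima 40.2, then Sam 22.8, then Lena 20.5, then Lars 20.0, then Gita 18.5, then Vera 16.8.
Dave is the highest bidder, so Dave wins.
Under the second-price rule, the price is the second-highest bid: 40.2.

Price paid: 40.2.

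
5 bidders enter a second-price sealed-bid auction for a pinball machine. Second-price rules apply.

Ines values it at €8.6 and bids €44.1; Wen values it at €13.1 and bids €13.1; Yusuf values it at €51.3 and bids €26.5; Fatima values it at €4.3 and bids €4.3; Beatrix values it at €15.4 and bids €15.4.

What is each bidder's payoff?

Payoffs: Ines -€17.9, Wen €0.0, Yusuf €0.0, Fatima €0.0, Beatrix €0.0.

Ordered from highest: Ines €44.1, then Yusuf €26.5, then Beatrix €15.4, then Wen €13.1, then Fatima €4.3.
Ines has the top bid and wins; the price is the second-highest bid, €26.5.
Ines's payoff = €8.6 − €26.5 = -€17.9. All other bidders lose, so their payoff is 0.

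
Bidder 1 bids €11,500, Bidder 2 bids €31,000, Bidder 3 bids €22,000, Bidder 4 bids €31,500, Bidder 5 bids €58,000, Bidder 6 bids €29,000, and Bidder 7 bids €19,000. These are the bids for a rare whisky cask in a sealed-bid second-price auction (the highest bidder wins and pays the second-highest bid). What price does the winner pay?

Ranking the bids: Bidder 5 €58,000 > Bidder 4 €31,500 > Bidder 2 €31,000 > Bidder 6 €29,000 > Bidder 3 €22,000 > Bidder 7 €19,000 > Bidder 1 €11,500.
Bidder 5 is the highest bidder, so Bidder 5 wins.
Under the second-price rule, the price is the second-highest bid: €31,500.

The winner pays €31,500.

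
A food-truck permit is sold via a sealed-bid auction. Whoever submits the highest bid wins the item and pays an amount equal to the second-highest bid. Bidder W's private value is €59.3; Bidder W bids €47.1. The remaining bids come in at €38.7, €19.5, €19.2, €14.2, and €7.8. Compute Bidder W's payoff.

Payoff = €20.6.

Highest competing bid: €38.7.
Bidder W's bid €47.1 is the highest overall, so Bidder W wins and pays the second-highest bid, €38.7.
Payoff = value − price = €59.3 − €38.7 = €20.6.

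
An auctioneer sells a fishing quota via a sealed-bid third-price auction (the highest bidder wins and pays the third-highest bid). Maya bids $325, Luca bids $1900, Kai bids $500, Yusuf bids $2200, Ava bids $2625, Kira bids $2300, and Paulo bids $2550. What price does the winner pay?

Ordered from highest: Ava $2625 > Paulo $2550 > Kira $2300 > Yusuf $2200 > Luca $1900 > Kai $500 > Maya $325.
Ava is the highest bidder, so Ava wins.
Under the third-price rule, the price is the third-highest bid: $2300.

$2300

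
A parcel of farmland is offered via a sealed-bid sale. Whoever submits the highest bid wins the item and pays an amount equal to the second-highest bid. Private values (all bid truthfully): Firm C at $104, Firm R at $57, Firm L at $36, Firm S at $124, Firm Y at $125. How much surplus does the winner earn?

Winner's surplus: $1.

Ranking the bids: Firm Y $125 > Firm S $124 > Firm C $104 > Firm R $57 > Firm L $36.
Firm Y wins with the top bid and pays the second-highest, $124.
Surplus = $125 − $124 = $1.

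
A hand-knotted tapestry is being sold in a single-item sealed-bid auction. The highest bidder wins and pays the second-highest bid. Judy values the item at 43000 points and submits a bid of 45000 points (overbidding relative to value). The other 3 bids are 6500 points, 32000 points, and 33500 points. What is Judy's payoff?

Highest competing bid: 33500 points.
Judy's bid 45000 points is the highest overall, so Judy wins and pays the second-highest bid, 33500 points.
Payoff = value − price = 43000 points − 33500 points = 9500 points.

Payoff = 9500 points.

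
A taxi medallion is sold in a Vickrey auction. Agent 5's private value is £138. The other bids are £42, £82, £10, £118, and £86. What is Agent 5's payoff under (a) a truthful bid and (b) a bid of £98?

Truthful: £20; alternative: £0.

The highest competing bid is £118.
Bidding truthfully at £138: Agent 5 has the top bid, wins, and pays the second-highest bid £118. Payoff = £138 − £118 = £20.
Bidding £98: the top bid is £118 (a rival), so Agent 5 loses. Payoff = £0.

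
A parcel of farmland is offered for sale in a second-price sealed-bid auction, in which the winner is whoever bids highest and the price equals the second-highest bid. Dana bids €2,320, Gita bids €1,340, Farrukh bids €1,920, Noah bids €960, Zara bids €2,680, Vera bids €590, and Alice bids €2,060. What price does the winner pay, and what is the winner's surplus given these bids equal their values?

Price €2,320; surplus €360.

Bids in descending order: Zara €2,680 > Dana €2,320 > Alice €2,060 > Farrukh €1,920 > Gita €1,340 > Noah €960 > Vera €590.
Zara is the highest bidder, so Zara wins.
Under the second-price rule, the price is the second-highest bid: €2,320.
Surplus = €2,680 − €2,320 = €360.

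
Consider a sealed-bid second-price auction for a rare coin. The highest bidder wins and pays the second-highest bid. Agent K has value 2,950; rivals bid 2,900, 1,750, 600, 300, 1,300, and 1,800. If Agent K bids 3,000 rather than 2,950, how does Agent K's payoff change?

Payoff change: 0.

The highest competing bid is 2,900.
Bidding truthfully at 2,950: Agent K has the top bid, wins, and pays the second-highest bid 2,900. Payoff = 2,950 − 2,900 = 50.
Bidding 3,000: Agent K has the top bid, wins, and pays the second-highest bid 2,900. Payoff = 2,950 − 2,900 = 50.
Change = 50 − 50 = 0.
The bid only affects whether you win, not the price — here both bids land on the same side of the top rival bid, so the deviation is payoff-neutral.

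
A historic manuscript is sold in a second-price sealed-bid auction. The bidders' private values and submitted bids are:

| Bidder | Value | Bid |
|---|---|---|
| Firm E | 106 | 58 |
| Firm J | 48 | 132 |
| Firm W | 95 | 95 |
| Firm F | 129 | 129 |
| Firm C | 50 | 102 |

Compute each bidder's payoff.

Ordered from highest: Firm J 132; Firm F 129; Firm C 102; Firm W 95; Firm E 58.
Firm J has the top bid and wins; the price is the second-highest bid, 129.
Firm J's payoff = 48 − 129 = -81. All other bidders lose, so their payoff is 0.

Firm E 0, Firm J -81, Firm W 0, Firm F 0, Firm C 0.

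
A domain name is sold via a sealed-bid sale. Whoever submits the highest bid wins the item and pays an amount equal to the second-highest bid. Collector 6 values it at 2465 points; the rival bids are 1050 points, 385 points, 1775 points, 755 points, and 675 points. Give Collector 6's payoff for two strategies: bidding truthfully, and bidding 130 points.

(a) 690 points  (b) 0 points

The highest competing bid is 1775 points.
Bidding truthfully at 2465 points: Collector 6 has the top bid, wins, and pays the second-highest bid 1775 points. Payoff = 2465 points − 1775 points = 690 points.
Bidding 130 points: the top bid is 1775 points (a rival), so Collector 6 loses. Payoff = 0 points.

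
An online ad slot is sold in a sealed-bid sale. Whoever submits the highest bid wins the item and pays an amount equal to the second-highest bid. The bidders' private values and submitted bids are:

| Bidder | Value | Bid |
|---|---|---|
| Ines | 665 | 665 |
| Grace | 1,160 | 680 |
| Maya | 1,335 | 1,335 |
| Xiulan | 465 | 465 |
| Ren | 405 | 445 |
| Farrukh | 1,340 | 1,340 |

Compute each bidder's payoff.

Sorted high to low: Farrukh 1,340; Maya 1,335; Grace 680; Ines 665; Xiulan 465; Ren 445.
Farrukh has the top bid and wins; the price is the second-highest bid, 1,335.
Farrukh's payoff = 1,340 − 1,335 = 5. All other bidders lose, so their payoff is 0.

Ines 0, Grace 0, Maya 0, Xiulan 0, Ren 0, Farrukh 5.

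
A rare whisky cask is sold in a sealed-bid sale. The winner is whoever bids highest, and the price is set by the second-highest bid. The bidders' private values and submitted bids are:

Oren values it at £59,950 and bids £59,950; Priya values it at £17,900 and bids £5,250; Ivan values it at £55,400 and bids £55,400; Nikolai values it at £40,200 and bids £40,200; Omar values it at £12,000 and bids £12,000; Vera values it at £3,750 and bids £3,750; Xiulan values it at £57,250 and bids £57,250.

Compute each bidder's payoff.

Oren £2,700, Priya £0, Ivan £0, Nikolai £0, Omar £0, Vera £0, Xiulan £0.

Ordered from highest: Oren £59,950 > Xiulan £57,250 > Ivan £55,400 > Nikolai £40,200 > Omar £12,000 > Priya £5,250 > Vera £3,750.
Oren has the top bid and wins; the price is the second-highest bid, £57,250.
Oren's payoff = £59,950 − £57,250 = £2,700. All other bidders lose, so their payoff is 0.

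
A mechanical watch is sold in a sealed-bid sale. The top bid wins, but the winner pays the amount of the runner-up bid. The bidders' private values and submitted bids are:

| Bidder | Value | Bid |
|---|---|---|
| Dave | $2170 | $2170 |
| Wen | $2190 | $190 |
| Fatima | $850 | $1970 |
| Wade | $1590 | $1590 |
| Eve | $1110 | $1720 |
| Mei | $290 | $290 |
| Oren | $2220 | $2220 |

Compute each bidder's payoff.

Ordered from highest: Oren $2220 > Dave $2170 > Fatima $1970 > Eve $1720 > Wade $1590 > Mei $290 > Wen $190.
Oren has the top bid and wins; the price is the second-highest bid, $2170.
Oren's payoff = $2220 − $2170 = $50. All other bidders lose, so their payoff is 0.

Dave $0, Wen $0, Fatima $0, Wade $0, Eve $0, Mei $0, Oren $50.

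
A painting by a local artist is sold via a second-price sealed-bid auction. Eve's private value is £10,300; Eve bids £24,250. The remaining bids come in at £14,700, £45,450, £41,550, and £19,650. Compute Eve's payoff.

£0

Highest competing bid: £45,450.
Eve's bid £24,250 is not the highest, so Eve loses, pays nothing, and earns zero payoff.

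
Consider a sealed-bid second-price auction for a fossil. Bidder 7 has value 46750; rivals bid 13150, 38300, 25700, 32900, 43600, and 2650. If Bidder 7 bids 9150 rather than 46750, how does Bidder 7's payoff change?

Payoff change: -3150.

The highest competing bid is 43600.
Bidding truthfully at 46750: Bidder 7 has the top bid, wins, and pays the second-highest bid 43600. Payoff = 46750 − 43600 = 3150.
Bidding 9150: the top bid is 43600 (a rival), so Bidder 7 loses. Payoff = 0.
Change = 0 − 3150 = -3150.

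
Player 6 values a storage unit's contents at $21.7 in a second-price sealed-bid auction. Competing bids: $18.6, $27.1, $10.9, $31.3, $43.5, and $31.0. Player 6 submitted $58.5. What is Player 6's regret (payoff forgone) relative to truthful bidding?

The highest competing bid is $43.5.
Bidding truthfully at $21.7: the top bid is $43.5 (a rival), so Player 6 loses. Payoff = $0.0.
Bidding $58.5: Player 6 has the top bid, wins, and pays the second-highest bid $43.5. Payoff = $21.7 − $43.5 = -$21.8.
Regret = truthful payoff − actual payoff = $0.0 − -$21.8 = $21.8.
This is the dominant-strategy logic: truthful bidding weakly beats any alternative.

Payoff forgone: $21.8.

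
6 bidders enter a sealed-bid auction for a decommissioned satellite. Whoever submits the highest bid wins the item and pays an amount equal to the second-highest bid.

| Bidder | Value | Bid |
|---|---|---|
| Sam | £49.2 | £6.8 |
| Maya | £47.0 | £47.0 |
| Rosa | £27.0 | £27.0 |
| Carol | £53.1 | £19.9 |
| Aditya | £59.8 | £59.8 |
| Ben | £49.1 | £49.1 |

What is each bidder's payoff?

Payoffs: Sam £0.0, Maya £0.0, Rosa £0.0, Carol £0.0, Aditya £10.7, Ben £0.0.

Bids in descending order: Aditya £59.8, then Ben £49.1, then Maya £47.0, then Rosa £27.0, then Carol £19.9, then Sam £6.8.
Aditya has the top bid and wins; the price is the second-highest bid, £49.1.
Aditya's payoff = £59.8 − £49.1 = £10.7. All other bidders lose, so their payoff is 0.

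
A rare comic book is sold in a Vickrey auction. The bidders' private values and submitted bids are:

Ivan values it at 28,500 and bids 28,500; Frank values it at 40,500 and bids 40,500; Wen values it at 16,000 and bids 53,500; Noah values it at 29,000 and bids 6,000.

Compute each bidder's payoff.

Ivan 0, Frank 0, Wen -24,500, Noah 0.

Bids in descending order: Wen 53,500; Frank 40,500; Ivan 28,500; Noah 6,000.
Wen has the top bid and wins; the price is the second-highest bid, 40,500.
Wen's payoff = 16,000 − 40,500 = -24,500. All other bidders lose, so their payoff is 0.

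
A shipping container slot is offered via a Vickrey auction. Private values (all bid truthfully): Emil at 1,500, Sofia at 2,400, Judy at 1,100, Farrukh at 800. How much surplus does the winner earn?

Ordered from highest: Sofia 2,400 > Emil 1,500 > Judy 1,100 > Farrukh 800.
Sofia wins with the top bid and pays the second-highest, 1,500.
Surplus = 2,400 − 1,500 = 900.

900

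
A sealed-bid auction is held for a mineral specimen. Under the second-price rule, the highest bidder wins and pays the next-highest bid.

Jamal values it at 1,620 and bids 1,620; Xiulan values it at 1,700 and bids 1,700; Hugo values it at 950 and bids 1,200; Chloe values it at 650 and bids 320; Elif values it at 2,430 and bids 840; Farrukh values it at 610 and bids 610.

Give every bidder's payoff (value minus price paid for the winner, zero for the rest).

Jamal 0, Xiulan 80, Hugo 0, Chloe 0, Elif 0, Farrukh 0.

Bids in descending order: Xiulan 1,700 > Jamal 1,620 > Hugo 1,200 > Elif 840 > Farrukh 610 > Chloe 320.
Xiulan has the top bid and wins; the price is the second-highest bid, 1,620.
Xiulan's payoff = 1,700 − 1,620 = 80. All other bidders lose, so their payoff is 0.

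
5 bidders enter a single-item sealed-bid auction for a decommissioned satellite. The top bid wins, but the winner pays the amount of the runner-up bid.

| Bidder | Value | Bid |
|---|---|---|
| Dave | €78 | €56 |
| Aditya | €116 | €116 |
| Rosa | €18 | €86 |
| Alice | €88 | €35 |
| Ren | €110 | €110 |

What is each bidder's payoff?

Ranking the bids: Aditya €116 > Ren €110 > Rosa €86 > Dave €56 > Alice €35.
Aditya has the top bid and wins; the price is the second-highest bid, €110.
Aditya's payoff = €116 − €110 = €6. All other bidders lose, so their payoff is 0.

Dave €0, Aditya €6, Rosa €0, Alice €0, Ren €0.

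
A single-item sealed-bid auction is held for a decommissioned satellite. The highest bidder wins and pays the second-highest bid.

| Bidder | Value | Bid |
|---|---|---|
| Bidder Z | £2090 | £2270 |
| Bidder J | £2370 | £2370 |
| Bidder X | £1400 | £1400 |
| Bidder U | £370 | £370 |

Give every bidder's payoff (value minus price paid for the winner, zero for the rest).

Payoffs: Bidder Z £0, Bidder J £100, Bidder X £0, Bidder U £0.

Ranking the bids: Bidder J £2370, then Bidder Z £2270, then Bidder X £1400, then Bidder U £370.
Bidder J has the top bid and wins; the price is the second-highest bid, £2270.
Bidder J's payoff = £2370 − £2270 = £100. All other bidders lose, so their payoff is 0.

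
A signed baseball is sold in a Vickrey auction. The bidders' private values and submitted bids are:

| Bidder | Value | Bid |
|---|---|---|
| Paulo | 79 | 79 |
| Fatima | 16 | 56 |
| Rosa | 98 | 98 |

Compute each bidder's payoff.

Payoffs: Paulo 0, Fatima 0, Rosa 19.

Bids in descending order: Rosa 98, then Paulo 79, then Fatima 56.
Rosa has the top bid and wins; the price is the second-highest bid, 79.
Rosa's payoff = 98 − 79 = 19. All other bidders lose, so their payoff is 0.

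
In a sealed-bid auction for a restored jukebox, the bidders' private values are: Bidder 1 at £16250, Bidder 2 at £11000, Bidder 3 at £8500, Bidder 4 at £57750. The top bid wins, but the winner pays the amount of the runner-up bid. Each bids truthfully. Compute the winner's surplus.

£41500

Ordered from highest: Bidder 4 £57750, then Bidder 1 £16250, then Bidder 2 £11000, then Bidder 3 £8500.
Bidder 4 wins with the top bid and pays the second-highest, £16250.
Surplus = £57750 − £16250 = £41500.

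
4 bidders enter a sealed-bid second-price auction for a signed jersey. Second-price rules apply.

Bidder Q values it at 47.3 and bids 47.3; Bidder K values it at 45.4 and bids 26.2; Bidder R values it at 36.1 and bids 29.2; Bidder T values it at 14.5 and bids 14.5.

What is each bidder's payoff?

Bidder Q 18.1, Bidder K 0.0, Bidder R 0.0, Bidder T 0.0.

Ranking the bids: Bidder Q 47.3, then Bidder R 29.2, then Bidder K 26.2, then Bidder T 14.5.
Bidder Q has the top bid and wins; the price is the second-highest bid, 29.2.
Bidder Q's payoff = 47.3 − 29.2 = 18.1. All other bidders lose, so their payoff is 0.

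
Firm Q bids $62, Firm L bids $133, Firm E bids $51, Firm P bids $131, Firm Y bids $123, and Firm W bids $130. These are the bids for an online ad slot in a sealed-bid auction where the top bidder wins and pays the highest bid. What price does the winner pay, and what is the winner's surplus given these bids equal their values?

Price $133; surplus $0.

Sorted high to low: Firm L $133, then Firm P $131, then Firm W $130, then Firm Y $123, then Firm Q $62, then Firm E $51.
Firm L is the highest bidder, so Firm L wins.
Under the first-price rule, the price is the highest bid: $133.
Surplus = $133 − $133 = $0.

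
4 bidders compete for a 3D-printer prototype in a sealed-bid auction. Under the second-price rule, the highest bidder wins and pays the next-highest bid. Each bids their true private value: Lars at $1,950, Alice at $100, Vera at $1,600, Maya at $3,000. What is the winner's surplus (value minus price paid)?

Bids in descending order: Maya $3,000, then Lars $1,950, then Vera $1,600, then Alice $100.
Maya wins with the top bid and pays the second-highest, $1,950.
Surplus = $3,000 − $1,950 = $1,050.

$1,050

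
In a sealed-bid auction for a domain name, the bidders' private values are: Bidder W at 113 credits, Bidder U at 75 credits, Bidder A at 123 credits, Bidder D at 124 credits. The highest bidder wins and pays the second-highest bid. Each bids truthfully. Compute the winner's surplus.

Winner's surplus: 1 credits.

Sorted high to low: Bidder D 124 credits > Bidder A 123 credits > Bidder W 113 credits > Bidder U 75 credits.
Bidder D wins with the top bid and pays the second-highest, 123 credits.
Surplus = 124 credits − 123 credits = 1 credits.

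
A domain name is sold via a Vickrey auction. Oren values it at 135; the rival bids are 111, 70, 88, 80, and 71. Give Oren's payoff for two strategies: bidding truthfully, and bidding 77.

The highest competing bid is 111.
Bidding truthfully at 135: Oren has the top bid, wins, and pays the second-highest bid 111. Payoff = 135 − 111 = 24.
Bidding 77: the top bid is 111 (a rival), so Oren loses. Payoff = 0.
This is the dominant-strategy logic: truthful bidding weakly beats any alternative.

Truthful: 24; alternative: 0.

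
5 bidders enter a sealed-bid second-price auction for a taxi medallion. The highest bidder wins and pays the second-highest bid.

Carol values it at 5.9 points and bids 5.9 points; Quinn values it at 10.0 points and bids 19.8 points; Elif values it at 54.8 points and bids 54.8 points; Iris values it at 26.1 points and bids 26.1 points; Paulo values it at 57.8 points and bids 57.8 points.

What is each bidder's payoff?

Ordered from highest: Paulo 57.8 points, then Elif 54.8 points, then Iris 26.1 points, then Quinn 19.8 points, then Carol 5.9 points.
Paulo has the top bid and wins; the price is the second-highest bid, 54.8 points.
Paulo's payoff = 57.8 points − 54.8 points = 3.0 points. All other bidders lose, so their payoff is 0.

Carol 0.0 points, Quinn 0.0 points, Elif 0.0 points, Iris 0.0 points, Paulo 3.0 points.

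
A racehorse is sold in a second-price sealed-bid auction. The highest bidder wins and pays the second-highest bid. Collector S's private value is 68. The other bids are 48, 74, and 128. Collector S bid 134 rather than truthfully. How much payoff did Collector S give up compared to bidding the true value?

60

The highest competing bid is 128.
Bidding truthfully at 68: the top bid is 128 (a rival), so Collector S loses. Payoff = 0.
Bidding 134: Collector S has the top bid, wins, and pays the second-highest bid 128. Payoff = 68 − 128 = -60.
Regret = truthful payoff − actual payoff = 0 − -60 = 60.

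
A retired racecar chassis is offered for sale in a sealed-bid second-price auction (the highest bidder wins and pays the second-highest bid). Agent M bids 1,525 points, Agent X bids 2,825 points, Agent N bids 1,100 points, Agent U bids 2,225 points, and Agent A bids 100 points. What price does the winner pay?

The winner pays 2,225 points.

Bids in descending order: Agent X 2,825 points > Agent U 2,225 points > Agent M 1,525 points > Agent N 1,100 points > Agent A 100 points.
Agent X is the highest bidder, so Agent X wins.
Under the second-price rule, the price is the second-highest bid: 2,225 points.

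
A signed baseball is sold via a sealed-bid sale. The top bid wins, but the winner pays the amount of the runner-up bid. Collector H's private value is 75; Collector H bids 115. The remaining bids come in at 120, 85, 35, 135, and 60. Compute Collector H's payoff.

Highest competing bid: 135.
Collector H's bid 115 is not the highest, so Collector H loses, pays nothing, and earns zero payoff.

0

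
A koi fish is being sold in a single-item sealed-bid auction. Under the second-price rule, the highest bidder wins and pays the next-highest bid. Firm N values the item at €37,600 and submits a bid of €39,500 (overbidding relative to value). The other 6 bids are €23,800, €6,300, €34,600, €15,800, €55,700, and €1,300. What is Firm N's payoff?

€0

Highest competing bid: €55,700.
Firm N's bid €39,500 is not the highest, so Firm N loses, pays nothing, and earns zero payoff.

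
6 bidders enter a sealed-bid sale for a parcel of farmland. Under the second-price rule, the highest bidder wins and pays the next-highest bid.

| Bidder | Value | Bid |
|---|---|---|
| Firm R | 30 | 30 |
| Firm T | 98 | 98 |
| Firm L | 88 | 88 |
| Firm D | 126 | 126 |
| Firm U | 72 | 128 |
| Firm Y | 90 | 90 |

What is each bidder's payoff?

Sorted high to low: Firm U 128 > Firm D 126 > Firm T 98 > Firm Y 90 > Firm L 88 > Firm R 30.
Firm U has the top bid and wins; the price is the second-highest bid, 126.
Firm U's payoff = 72 − 126 = -54. All other bidders lose, so their payoff is 0.

Payoffs: Firm R 0, Firm T 0, Firm L 0, Firm D 0, Firm U -54, Firm Y 0.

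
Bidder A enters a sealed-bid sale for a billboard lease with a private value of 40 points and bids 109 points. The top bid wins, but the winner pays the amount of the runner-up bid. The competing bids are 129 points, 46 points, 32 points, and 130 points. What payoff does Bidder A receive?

Bidder A's payoff: 0 points.

Highest competing bid: 130 points.
Bidder A's bid 109 points is not the highest, so Bidder A loses, pays nothing, and earns zero payoff.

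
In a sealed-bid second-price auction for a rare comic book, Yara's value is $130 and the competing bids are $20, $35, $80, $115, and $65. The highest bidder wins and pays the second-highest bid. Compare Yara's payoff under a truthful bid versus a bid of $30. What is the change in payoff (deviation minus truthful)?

Payoff change: -$15.

The highest competing bid is $115.
Bidding truthfully at $130: Yara has the top bid, wins, and pays the second-highest bid $115. Payoff = $130 − $115 = $15.
Bidding $30: the top bid is $115 (a rival), so Yara loses. Payoff = $0.
Change = $0 − $15 = -$15.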